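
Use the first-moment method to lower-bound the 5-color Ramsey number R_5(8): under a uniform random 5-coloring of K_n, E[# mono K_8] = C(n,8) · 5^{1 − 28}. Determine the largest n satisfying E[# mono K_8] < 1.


We need C(n, 8) · 5^{1 − 28} < 1, i.e. C(n, 8) < 5^{28 − 1} = 7450580596923828125.
Check values of n near the boundary:
  n = 857: C(857, 8) = 6983854138365964575; 6983854138365964575 < 7450580596923828125? YES
  n = 858: C(858, 8) = 7049584530256467771; 7049584530256467771 < 7450580596923828125? YES
  n = 859: C(859, 8) = 7115855595170747139; 7115855595170747139 < 7450580596923828125? YES
  n = 860: C(860, 8) = 7182671140665308145; 7182671140665308145 < 7450580596923828125? YES
  n = 861: C(861, 8) = 7250034996615275865; 7250034996615275865 < 7450580596923828125? YES
  n = 862: C(862, 8) = 7317951015318931845; 7317951015318931845 < 7450580596923828125? YES
  n = 863: C(863, 8) = 7386423071602617757; 7386423071602617757 < 7450580596923828125? YES
  n = 864: C(864, 8) = 7455455062926006708; 7455455062926006708 < 7450580596923828125? NO
  n = 865: C(865, 8) = 7525050909487743060; 7525050909487743060 < 7450580596923828125? NO
  n = 866: C(866, 8) = 7595214554331451620; 7595214554331451620 < 7450580596923828125? NO
The largest n with C(n, 8) < 7450580596923828125 is n = 863 (where E[X] = 7386423071602617757/7450580596923828125 ≈ 0.991). Hence R_5(8) > 863, i.e. R_5(8) ≥ 864.

Largest n = 863; hence R_5(8) > 863.


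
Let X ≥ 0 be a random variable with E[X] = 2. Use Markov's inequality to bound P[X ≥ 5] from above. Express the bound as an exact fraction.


μ = E[X] = 2, a = 5.
Markov: P[X ≥ 5] ≤ μ/a = (2)/5 = 2/5.
Numerically: ≈ 0.400000.
(Since a = 5 > μ = 2.000000, the bound 2/5 is < 1 and informative.)

P[X ≥ 5] ≤ 2/5 ≈ 0.400000.


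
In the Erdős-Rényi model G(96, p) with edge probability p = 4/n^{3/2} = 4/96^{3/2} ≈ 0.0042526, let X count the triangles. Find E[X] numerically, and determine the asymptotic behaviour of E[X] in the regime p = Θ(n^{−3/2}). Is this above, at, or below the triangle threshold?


Number of potential triangles: C(96, 3) = 142880.
Each occurs with probability p³ ≈ (0.0042526)³ ≈ 7.6905859e-08.
By linearity: E[X] = C(96, 3)·p³ ≈ 142880 · 7.6905859e-08 ≈ 0.01099.
Since α = 3/2 > 1, p = c/n^{3/2} = o(1/n) is below the triangle threshold p ~ 1/n. Asymptotically E[X] ~ (c³/6)·n^{3(1−α)} = (4³/6)·n^{-1.5} → 0, so by Markov's inequality G has no triangles w.h.p.

E[X] ≈ 0.01099; in regime p = Θ(1/n^{3/2}) E[X] tends to 0 (below the triangle threshold p ~ 1/n).


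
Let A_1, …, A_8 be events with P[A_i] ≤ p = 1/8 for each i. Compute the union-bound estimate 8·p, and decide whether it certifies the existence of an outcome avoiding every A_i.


Union bound: P[∪_{i=1}^{8} A_i] ≤ Σ_i P[A_i] ≤ 8·p = 8·(1/8) = 1.
Numerically: 1 ≈ 1.0000000.
Is 1 < 1? NO.
Since the bound 1 is ≥ 1, the union bound is uninformative here; it does NOT by itself certify existence.

8·p = 1 ≈ 1.0000000; existence NOT certified by the union bound.


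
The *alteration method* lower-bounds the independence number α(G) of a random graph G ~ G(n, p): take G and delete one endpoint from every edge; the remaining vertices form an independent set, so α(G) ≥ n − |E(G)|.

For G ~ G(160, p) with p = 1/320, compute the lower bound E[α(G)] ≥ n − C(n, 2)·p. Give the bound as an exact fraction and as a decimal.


E[|E(G)|] = C(160, 2)·p = 12720 · (1/320) = 159/4.
E[α(G)] ≥ n − E[|E(G)|] = 160 − 159/4 = 481/4.
Numerically: ≈ 120.250.
(This is only a lower bound; the true E[α(G)] may be larger.)

E[α(G)] ≥ 481/4 ≈ 120.250.


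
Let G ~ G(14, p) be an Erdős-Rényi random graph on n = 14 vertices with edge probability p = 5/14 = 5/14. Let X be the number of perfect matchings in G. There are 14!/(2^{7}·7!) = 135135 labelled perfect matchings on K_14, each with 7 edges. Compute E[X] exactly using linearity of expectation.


K_14 has 14!/(2^{7}·7!) = 135135 labelled perfect matchings.
For each such perfect matching H, let X_H = 1 if all 7 edges of H are present in G. Then P[X_H = 1] = p^{7} = (5/14)^{7} = 78125/105413504.
By linearity of expectation: E[X] = Σ_H E[X_H] = 135135 · p^{7} = 135135 · 78125/105413504 = 1508203125/15059072.
Numerically: E[X] ≈ 100.

E[X] = 135135 · (5/14)^{7} = 1508203125/15059072 ≈ 100.


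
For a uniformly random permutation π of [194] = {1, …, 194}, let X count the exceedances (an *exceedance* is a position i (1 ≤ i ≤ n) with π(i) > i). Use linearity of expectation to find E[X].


Write X = Σ_{i=1}^{194} X_i, where X_i = 1_{π(i) > i}.
For each fixed i, π(i) is uniform over {1, …, 194} (marginal of a uniform permutation), so P[π(i) > i] = (n − i)/n. Summing: Σ_{i=1}^{194} (n − i)/n = (0 + 1 + … + 193)/194 = 194(194 − 1)/(2·194) = (194 − 1)/2.
Hence E[X] = Σ_{i=1}^{194} (194 − i)/194 = 193/2 ≈ 96.50000.

E[X] = 193/2 = 96.50000.


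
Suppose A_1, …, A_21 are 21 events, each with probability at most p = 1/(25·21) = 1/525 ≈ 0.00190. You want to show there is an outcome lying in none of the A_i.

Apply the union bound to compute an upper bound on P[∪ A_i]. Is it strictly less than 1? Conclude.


Union bound: P[∪_{i=1}^{21} A_i] ≤ Σ_i P[A_i] ≤ 21·p = 21·(1/525) = 1/25.
Numerically: 1/25 ≈ 0.04000.
Is 1/25 < 1? YES.
Since P[∪ A_i] ≤ 1/25 < 1, the complement has P[∩ A_i^c] ≥ 1 − 1/25 = 24/25 > 0, so some outcome avoids every A_i.

21·p = 1/25 ≈ 0.04000; existence CERTIFIED by the union bound.


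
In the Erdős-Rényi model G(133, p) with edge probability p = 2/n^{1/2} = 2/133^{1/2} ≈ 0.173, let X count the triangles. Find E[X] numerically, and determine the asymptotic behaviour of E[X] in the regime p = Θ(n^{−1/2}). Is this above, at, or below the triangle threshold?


Number of potential triangles: C(133, 3) = 383306.
Each occurs with probability p³ ≈ (0.173)³ ≈ 5.21570e-03.
By linearity: E[X] = C(133, 3)·p³ ≈ 383306 · 5.21570e-03 ≈ 1999.209.
Since α = 1/2 < 1, p = c/n^{1/2} ≫ 1/n is above the triangle threshold p ~ 1/n. Asymptotically E[X] ~ (c³/6)·n^{3(1−α)} = (2³/6)·n^{1.5} → ∞; triangles are abundant w.h.p.

E[X] ≈ 1999.209; in regime p = Θ(1/n^{1/2}) E[X] diverges (above the triangle threshold p ~ 1/n).


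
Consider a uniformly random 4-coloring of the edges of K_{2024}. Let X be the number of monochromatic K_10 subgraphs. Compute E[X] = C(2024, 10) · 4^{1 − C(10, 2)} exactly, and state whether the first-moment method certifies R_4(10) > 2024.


E[X] = C(2024, 10) · 4^{1 − 45} = 310936101848269937576192656 · 4^{−44} = 310936101848269937576192656/309485009821345068724781056.
As a reduced fraction: E[X] = 19433506365516871098512041/19342813113834066795298816 ≈ 1.004689.
Is E[X] < 1? NO.
Since E[X] ≥ 1, the first-moment bound is inconclusive at n = 2024; it does NOT by itself certify R_4(10) > 2024.

E[X] = 19433506365516871098512041/19342813113834066795298816 ≈ 1.004689; E[X] ≥ 1; first-moment method inconclusive here.


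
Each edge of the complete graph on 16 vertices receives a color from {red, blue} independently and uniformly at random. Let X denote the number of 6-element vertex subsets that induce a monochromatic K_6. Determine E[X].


Let X = Σ_S X_S over the C(16, 6) = 8008 subsets S of size 6, where X_S = 1 if the K_6 on S is monochromatic.
For a fixed S, the K_6 on S has C(6, 2) = 15 edges. P[all 15 edges red] = (1/2)^15, and likewise for blue, so P[monochromatic] = 2·(1/2)^15 = 2^{1 − 15} = 1/16384.
By linearity of expectation: E[X] = C(16, 6) · 2^{1 − 15} = 8008 · 1/16384 = 1001/2048.
Numerically: E[X] ≈ 0.4888.

E[X] = C(16,6)·2^(1−C(6,2)) = 1001/2048 ≈ 0.4888.


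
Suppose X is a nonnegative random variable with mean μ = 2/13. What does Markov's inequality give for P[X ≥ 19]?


μ = E[X] = 2/13, a = 19.
Markov: P[X ≥ 19] ≤ μ/a = (2/13)/19 = 2/247.
Numerically: ≈ 0.008097.
(Since a = 19 > μ = 0.153846, the bound 2/247 is < 1 and informative.)

P[X ≥ 19] ≤ 2/247 ≈ 0.008097.


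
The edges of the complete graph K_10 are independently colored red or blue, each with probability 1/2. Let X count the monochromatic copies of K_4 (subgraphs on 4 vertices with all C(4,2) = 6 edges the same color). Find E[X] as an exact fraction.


Let X = Σ_S X_S over the C(10, 4) = 210 subsets S of size 4, where X_S = 1 if the K_4 on S is monochromatic.
For a fixed S, the K_4 on S has C(4, 2) = 6 edges. P[all 6 edges red] = (1/2)^6, and likewise for blue, so P[monochromatic] = 2·(1/2)^6 = 2^{1 − 6} = 1/32.
By linearity of expectation: E[X] = C(10, 4) · 2^{1 − 6} = 210 · 1/32 = 105/16.
Numerically: E[X] ≈ 6.5625.

E[X] = C(10,4)·2^(1−C(4,2)) = 105/16 ≈ 6.5625.


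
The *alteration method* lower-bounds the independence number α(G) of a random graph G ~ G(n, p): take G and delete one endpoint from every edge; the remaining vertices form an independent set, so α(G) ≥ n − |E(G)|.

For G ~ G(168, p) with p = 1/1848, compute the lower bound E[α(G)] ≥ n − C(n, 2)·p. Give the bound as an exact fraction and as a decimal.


E[|E(G)|] = C(168, 2)·p = 14028 · (1/1848) = 167/22.
E[α(G)] ≥ n − E[|E(G)|] = 168 − 167/22 = 3529/22.
Numerically: ≈ 160.409091.
(This is only a lower bound; the true E[α(G)] may be larger.)

E[α(G)] ≥ 3529/22 ≈ 160.409091.


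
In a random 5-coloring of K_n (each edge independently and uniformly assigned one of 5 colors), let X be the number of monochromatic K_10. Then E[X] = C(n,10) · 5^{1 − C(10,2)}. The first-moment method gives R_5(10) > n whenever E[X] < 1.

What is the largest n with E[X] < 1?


We need C(n, 10) · 5^{1 − 45} < 1, i.e. C(n, 10) < 5^{45 − 1} = 5684341886080801486968994140625.
Check values of n near the boundary:
  n = 5389: C(5389, 10) = 5645340767466558997768874792926; 5645340767466558997768874792926 < 5684341886080801486968994140625? YES
  n = 5390: C(5390, 10) = 5655833965919099070255434039753; 5655833965919099070255434039753 < 5684341886080801486968994140625? YES
  n = 5391: C(5391, 10) = 5666344714787188828795213697883; 5666344714787188828795213697883 < 5684341886080801486968994140625? YES
  n = 5392: C(5392, 10) = 5676873040158402483252283957448; 5676873040158402483252283957448 < 5684341886080801486968994140625? YES
  n = 5393: C(5393, 10) = 5687418968154238267170642278008; 5687418968154238267170642278008 < 5684341886080801486968994140625? NO
  n = 5394: C(5394, 10) = 5697982524930156243149785372878; 5697982524930156243149785372878 < 5684341886080801486968994140625? NO
  n = 5395: C(5395, 10) = 5708563736675616143322765475706; 5708563736675616143322765475706 < 5684341886080801486968994140625? NO
The largest n with C(n, 10) < 5684341886080801486968994140625 is n = 5392 (where E[X] = 5676873040158402483252283957448/5684341886080801486968994140625 ≈ 0.9987). Hence R_5(10) > 5392, i.e. R_5(10) ≥ 5393.

Largest n = 5392; hence R_5(10) > 5392.


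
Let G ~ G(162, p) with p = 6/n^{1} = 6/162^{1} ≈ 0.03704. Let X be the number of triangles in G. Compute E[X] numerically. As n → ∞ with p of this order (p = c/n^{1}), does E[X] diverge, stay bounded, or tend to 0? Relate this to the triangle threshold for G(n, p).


Number of potential triangles: C(162, 3) = 695520.
Each occurs with probability p³ ≈ (0.03704)³ ≈ 5.080526e-05.
By linearity: E[X] = C(162, 3)·p³ ≈ 695520 · 5.080526e-05 ≈ 35.3361.
Here α = 1, so p = 6/n is exactly at the triangle threshold p ~ 1/n. Asymptotically E[X] → c³/6 = 6³/6 = 36 ≈ 36.0000, a bounded constant. In this regime the triangle count is asymptotically Poisson(c³/6).

E[X] ≈ 35.3361; in regime p = Θ(1/n^{1}) E[X] stays bounded (at the triangle threshold p ~ 1/n).


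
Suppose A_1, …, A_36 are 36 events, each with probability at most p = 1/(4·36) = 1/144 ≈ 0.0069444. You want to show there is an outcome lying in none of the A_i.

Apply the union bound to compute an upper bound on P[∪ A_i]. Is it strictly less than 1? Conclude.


Union bound: P[∪_{i=1}^{36} A_i] ≤ Σ_i P[A_i] ≤ 36·p = 36·(1/144) = 1/4.
Numerically: 1/4 ≈ 0.2500000.
Is 1/4 < 1? YES.
Since P[∪ A_i] ≤ 1/4 < 1, the complement has P[∩ A_i^c] ≥ 1 − 1/4 = 3/4 > 0, so some outcome avoids every A_i.

36·p = 1/4 ≈ 0.2500000; existence CERTIFIED by the union bound.


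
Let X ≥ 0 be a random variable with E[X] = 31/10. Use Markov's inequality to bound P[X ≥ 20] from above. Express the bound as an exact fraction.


μ = E[X] = 31/10, a = 20.
Markov: P[X ≥ 20] ≤ μ/a = (31/10)/20 = 31/200.
Numerically: ≈ 0.155000.
(Since a = 20 > μ = 3.100000, the bound 31/200 is < 1 and informative.)

P[X ≥ 20] ≤ 31/200 ≈ 0.155000.


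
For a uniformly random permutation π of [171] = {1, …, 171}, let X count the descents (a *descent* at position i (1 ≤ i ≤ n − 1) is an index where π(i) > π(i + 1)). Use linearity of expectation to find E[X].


Write X = Σ X_I over i = 1, …, 170, with X_I the indicator of one descent.
There are 170 indicators.
For each fixed i, the pair (π(i), π(i+1)) is a uniformly random ordered pair of distinct values from {1, …, 171}; by symmetry P[π(i) > π(i+1)] = 1/2.
By linearity: E[X] = 170 · (1/2) = (171 − 1) · (1/2) = 85 ≈ 85.00000.

E[X] = 85 = 85.00000.


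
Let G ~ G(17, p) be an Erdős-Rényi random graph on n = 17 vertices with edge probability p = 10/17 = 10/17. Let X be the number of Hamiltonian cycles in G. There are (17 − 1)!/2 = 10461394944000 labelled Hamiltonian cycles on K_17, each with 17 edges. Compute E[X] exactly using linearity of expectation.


K_17 has (17 − 1)!/2 = 10461394944000 labelled Hamiltonian cycles.
For each such Hamiltonian cycle H, let X_H = 1 if all 17 edges of H are present in G. Then P[X_H = 1] = p^{17} = (10/17)^{17} = 100000000000000000/827240261886336764177.
Summing the indicators: E[X] = Σ_H E[X_H] = 10461394944000 · p^{17} = 10461394944000 · 100000000000000000/827240261886336764177 = 1046139494400000000000000000000/827240261886336764177.
Numerically: E[X] ≈ 1.2646e+09.

E[X] = 10461394944000 · (10/17)^{17} = 1046139494400000000000000000000/827240261886336764177 ≈ 1.2646e+09.


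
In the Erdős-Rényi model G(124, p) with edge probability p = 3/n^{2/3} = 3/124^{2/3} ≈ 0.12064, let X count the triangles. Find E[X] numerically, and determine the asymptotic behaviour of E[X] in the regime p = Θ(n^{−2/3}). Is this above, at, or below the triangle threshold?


Number of potential triangles: C(124, 3) = 310124.
Each occurs with probability p³ ≈ (0.12064)³ ≈ 1.7559834e-03.
By linearity: E[X] = C(124, 3)·p³ ≈ 310124 · 1.7559834e-03 ≈ 544.57258.
Since α = 2/3 < 1, p = c/n^{2/3} ≫ 1/n is above the triangle threshold p ~ 1/n. Asymptotically E[X] ~ (c³/6)·n^{3(1−α)} = (3³/6)·n^{1} → ∞; triangles are abundant w.h.p.

E[X] ≈ 544.57258; in regime p = Θ(1/n^{2/3}) E[X] diverges (above the triangle threshold p ~ 1/n).


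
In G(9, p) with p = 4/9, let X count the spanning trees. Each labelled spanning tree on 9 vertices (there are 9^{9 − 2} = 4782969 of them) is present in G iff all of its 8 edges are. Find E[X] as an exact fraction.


K_9 has 9^{9 − 2} = 4782969 labelled spanning trees.
For each such spanning tree H, let X_H = 1 if all 8 edges of H are present in G. Then P[X_H = 1] = p^{8} = (4/9)^{8} = 65536/43046721.
By linearity of expectation: E[X] = Σ_H E[X_H] = 4782969 · p^{8} = 4782969 · 65536/43046721 = 65536/9.
Numerically: E[X] ≈ 7281.8.

E[X] = 4782969 · (4/9)^{8} = 65536/9 ≈ 7281.8.


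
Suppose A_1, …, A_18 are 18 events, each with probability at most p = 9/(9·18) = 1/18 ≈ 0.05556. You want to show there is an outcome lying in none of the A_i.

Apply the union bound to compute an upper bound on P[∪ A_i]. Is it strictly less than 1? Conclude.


Union bound: P[∪_{i=1}^{18} A_i] ≤ Σ_i P[A_i] ≤ 18·p = 18·(1/18) = 1.
Numerically: 1 ≈ 1.00000.
Is 1 < 1? NO.
Since the bound 1 is ≥ 1, the union bound is uninformative here; it does NOT by itself certify existence.

18·p = 1 ≈ 1.00000; existence NOT certified by the union bound.


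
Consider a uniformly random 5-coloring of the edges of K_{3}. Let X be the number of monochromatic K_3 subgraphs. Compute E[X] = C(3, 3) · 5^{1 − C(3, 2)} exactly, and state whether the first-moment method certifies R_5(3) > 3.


E[X] = C(3, 3) · 5^{1 − 3} = 1 · 5^{−2} = 1/25.
As a reduced fraction: E[X] = 1/25 ≈ 0.040000.
Is E[X] < 1? YES.
Since E[X] < 1, there exists a 5-coloring of K_{3} with no monochromatic K_3; hence R_5(3) > 3.

E[X] = 1/25 ≈ 0.040000; E[X] < 1, so R_5(3) > 3.


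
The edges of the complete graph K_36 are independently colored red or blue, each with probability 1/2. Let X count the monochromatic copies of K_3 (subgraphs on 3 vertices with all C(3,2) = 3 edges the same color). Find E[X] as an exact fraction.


Let X = Σ_S X_S over the C(36, 3) = 7140 subsets S of size 3, where X_S = 1 if the K_3 on S is monochromatic.
For a fixed S, the K_3 on S has C(3, 2) = 3 edges. P[all 3 edges red] = (1/2)^3, and likewise for blue, so P[monochromatic] = 2·(1/2)^3 = 2^{1 − 3} = 1/4.
By linearity: E[X] = C(36, 3) · 2^{1 − 3} = 7140 · 1/4 = 1785.
Numerically: E[X] ≈ 1785.0000.

E[X] = C(36,3)·2^(1−C(3,2)) = 1785 ≈ 1785.0000.


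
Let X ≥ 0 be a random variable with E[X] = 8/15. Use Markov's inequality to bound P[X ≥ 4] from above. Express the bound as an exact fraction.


μ = E[X] = 8/15, a = 4.
Markov: P[X ≥ 4] ≤ μ/a = (8/15)/4 = 2/15.
Numerically: ≈ 0.13333.
(Since a = 4 > μ = 0.53333, the bound 2/15 is < 1 and informative.)

P[X ≥ 4] ≤ 2/15 ≈ 0.13333.


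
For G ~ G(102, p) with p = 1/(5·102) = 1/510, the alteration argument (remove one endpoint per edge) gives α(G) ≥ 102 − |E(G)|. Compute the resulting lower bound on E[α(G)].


E[|E(G)|] = C(102, 2)·p = 5151 · (1/510) = 101/10.
E[α(G)] ≥ n − E[|E(G)|] = 102 − 101/10 = 919/10.
Numerically: ≈ 91.900000.
(This is only a lower bound; the true E[α(G)] may be larger.)

E[α(G)] ≥ 919/10 ≈ 91.900000.


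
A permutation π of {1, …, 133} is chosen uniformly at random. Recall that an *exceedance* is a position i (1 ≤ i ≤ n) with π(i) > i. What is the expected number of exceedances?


Write X = Σ_{i=1}^{133} X_i, where X_i = 1_{π(i) > i}.
For each fixed i, π(i) is uniform over {1, …, 133} (marginal of a uniform permutation), so P[π(i) > i] = (n − i)/n. Summing: Σ_{i=1}^{133} (n − i)/n = (0 + 1 + … + 132)/133 = 133(133 − 1)/(2·133) = (133 − 1)/2.
Hence E[X] = Σ_{i=1}^{133} (133 − i)/133 = 66 ≈ 66.0000.

E[X] = 66 = 66.0000.


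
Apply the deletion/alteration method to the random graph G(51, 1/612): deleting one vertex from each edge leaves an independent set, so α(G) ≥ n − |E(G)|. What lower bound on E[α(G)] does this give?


E[|E(G)|] = C(51, 2)·p = 1275 · (1/612) = 25/12.
E[α(G)] ≥ n − E[|E(G)|] = 51 − 25/12 = 587/12.
Numerically: ≈ 48.917.
(This is only a lower bound; the true E[α(G)] may be larger.)

E[α(G)] ≥ 587/12 ≈ 48.917.


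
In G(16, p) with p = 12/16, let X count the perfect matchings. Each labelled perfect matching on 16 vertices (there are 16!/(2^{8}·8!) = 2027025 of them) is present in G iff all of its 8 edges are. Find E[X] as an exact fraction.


K_16 has 16!/(2^{8}·8!) = 2027025 labelled perfect matchings.
For each such perfect matching H, let X_H = 1 if all 8 edges of H are present in G. Then P[X_H = 1] = p^{8} = (3/4)^{8} = 6561/65536.
Summing the indicators: E[X] = Σ_H E[X_H] = 2027025 · p^{8} = 2027025 · 6561/65536 = 13299311025/65536.
Numerically: E[X] ≈ 2.029e+05.

E[X] = 2027025 · (3/4)^{8} = 13299311025/65536 ≈ 2.029e+05.


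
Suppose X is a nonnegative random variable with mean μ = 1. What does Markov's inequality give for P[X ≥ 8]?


μ = E[X] = 1, a = 8.
Markov: P[X ≥ 8] ≤ μ/a = (1)/8 = 1/8.
Numerically: ≈ 0.125000.
(Since a = 8 > μ = 1.000000, the bound 1/8 is < 1 and informative.)

P[X ≥ 8] ≤ 1/8 ≈ 0.125000.


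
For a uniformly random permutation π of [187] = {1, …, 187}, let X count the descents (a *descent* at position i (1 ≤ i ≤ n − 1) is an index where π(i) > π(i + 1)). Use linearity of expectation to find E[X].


Write X = Σ X_I over i = 1, …, 186, with X_I the indicator of one descent.
There are 186 indicators.
For each fixed i, the pair (π(i), π(i+1)) is a uniformly random ordered pair of distinct values from {1, …, 187}; by symmetry P[π(i) > π(i+1)] = 1/2.
By linearity: E[X] = 186 · (1/2) = (187 − 1) · (1/2) = 93 ≈ 93.000000.

E[X] = 93 = 93.000000.


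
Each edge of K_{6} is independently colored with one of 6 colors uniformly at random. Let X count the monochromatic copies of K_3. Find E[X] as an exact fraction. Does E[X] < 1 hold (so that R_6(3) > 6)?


E[X] = C(6, 3) · 6^{1 − 3} = 20 · 6^{−2} = 20/36.
As a reduced fraction: E[X] = 5/9 ≈ 0.556.
Is E[X] < 1? YES.
Since E[X] < 1, there exists a 6-coloring of K_{6} with no monochromatic K_3; hence R_6(3) > 6.

E[X] = 5/9 ≈ 0.556; E[X] < 1, so R_6(3) > 6.


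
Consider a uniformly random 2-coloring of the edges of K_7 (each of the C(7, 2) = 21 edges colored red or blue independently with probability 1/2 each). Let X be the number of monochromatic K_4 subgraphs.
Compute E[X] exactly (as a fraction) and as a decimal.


Let X = Σ_S X_S over the C(7, 4) = 35 subsets S of size 4, where X_S = 1 if the K_4 on S is monochromatic.
For a fixed S, the K_4 on S has C(4, 2) = 6 edges. P[all 6 edges red] = (1/2)^6, and likewise for blue, so P[monochromatic] = 2·(1/2)^6 = 2^{1 − 6} = 1/32.
By linearity: E[X] = C(7, 4) · 2^{1 − 6} = 35 · 1/32 = 35/32.
Numerically: E[X] ≈ 1.094.

E[X] = C(7,4)·2^(1−C(4,2)) = 35/32 ≈ 1.094.


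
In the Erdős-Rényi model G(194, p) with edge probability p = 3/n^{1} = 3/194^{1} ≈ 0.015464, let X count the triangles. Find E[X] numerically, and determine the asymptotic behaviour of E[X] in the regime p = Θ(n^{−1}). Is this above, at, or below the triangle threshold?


Number of potential triangles: C(194, 3) = 1198144.
Each occurs with probability p³ ≈ (0.015464)³ ≈ 3.6979291e-06.
By linearity: E[X] = C(194, 3)·p³ ≈ 1198144 · 3.6979291e-06 ≈ 4.43065.
Here α = 1, so p = 3/n is exactly at the triangle threshold p ~ 1/n. Asymptotically E[X] → c³/6 = 3³/6 = 9/2 ≈ 4.50000, a bounded constant. In this regime the triangle count is asymptotically Poisson(c³/6).

E[X] ≈ 4.43065; in regime p = Θ(1/n^{1}) E[X] stays bounded (at the triangle threshold p ~ 1/n).


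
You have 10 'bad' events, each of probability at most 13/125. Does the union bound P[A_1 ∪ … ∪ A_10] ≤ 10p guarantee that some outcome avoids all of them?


Union bound: P[∪_{i=1}^{10} A_i] ≤ Σ_i P[A_i] ≤ 10·p = 10·(13/125) = 26/25.
Numerically: 26/25 ≈ 1.040.
Is 26/25 < 1? NO.
Since the bound 26/25 is ≥ 1, the union bound is uninformative here; it does NOT by itself certify existence.

10·p = 26/25 ≈ 1.040; existence NOT certified by the union bound.


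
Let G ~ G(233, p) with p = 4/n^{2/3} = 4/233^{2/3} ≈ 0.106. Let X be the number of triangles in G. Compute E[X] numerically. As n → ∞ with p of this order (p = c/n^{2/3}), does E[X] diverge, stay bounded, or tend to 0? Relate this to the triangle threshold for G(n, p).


Number of potential triangles: C(233, 3) = 2081156.
Each occurs with probability p³ ≈ (0.106)³ ≈ 1.17888e-03.
By linearity: E[X] = C(233, 3)·p³ ≈ 2081156 · 1.17888e-03 ≈ 2453.425.
Since α = 2/3 < 1, p = c/n^{2/3} ≫ 1/n is above the triangle threshold p ~ 1/n. Asymptotically E[X] ~ (c³/6)·n^{3(1−α)} = (4³/6)·n^{1} → ∞; triangles are abundant w.h.p.

E[X] ≈ 2453.425; in regime p = Θ(1/n^{2/3}) E[X] diverges (above the triangle threshold p ~ 1/n).


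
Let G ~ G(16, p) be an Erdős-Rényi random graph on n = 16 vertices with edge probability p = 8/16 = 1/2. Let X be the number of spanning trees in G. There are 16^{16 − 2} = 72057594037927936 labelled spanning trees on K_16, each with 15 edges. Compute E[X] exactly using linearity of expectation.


K_16 has 16^{16 − 2} = 72057594037927936 labelled spanning trees.
For each such spanning tree H, let X_H = 1 if all 15 edges of H are present in G. Then P[X_H = 1] = p^{15} = (1/2)^{15} = 1/32768.
By linearity: E[X] = Σ_H E[X_H] = 72057594037927936 · p^{15} = 72057594037927936 · 1/32768 = 2199023255552.
Numerically: E[X] ≈ 2.19902e+12.

E[X] = 72057594037927936 · (1/2)^{15} = 2199023255552 ≈ 2.19902e+12.


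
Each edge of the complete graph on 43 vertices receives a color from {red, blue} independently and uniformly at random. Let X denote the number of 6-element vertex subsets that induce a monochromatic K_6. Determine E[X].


Let X = Σ_S X_S over the C(43, 6) = 6096454 subsets S of size 6, where X_S = 1 if the K_6 on S is monochromatic.
For a fixed S, the K_6 on S has C(6, 2) = 15 edges. P[all 15 edges red] = (1/2)^15, and likewise for blue, so P[monochromatic] = 2·(1/2)^15 = 2^{1 − 15} = 1/16384.
By linearity of expectation: E[X] = C(43, 6) · 2^{1 − 15} = 6096454 · 1/16384 = 3048227/8192.
Numerically: E[X] ≈ 372.09802.

E[X] = C(43,6)·2^(1−C(6,2)) = 3048227/8192 ≈ 372.09802.


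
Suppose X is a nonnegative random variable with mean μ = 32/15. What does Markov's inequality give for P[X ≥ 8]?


μ = E[X] = 32/15, a = 8.
Markov: P[X ≥ 8] ≤ μ/a = (32/15)/8 = 4/15.
Numerically: ≈ 0.266667.
(Since a = 8 > μ = 2.133333, the bound 4/15 is < 1 and informative.)

P[X ≥ 8] ≤ 4/15 ≈ 0.266667.


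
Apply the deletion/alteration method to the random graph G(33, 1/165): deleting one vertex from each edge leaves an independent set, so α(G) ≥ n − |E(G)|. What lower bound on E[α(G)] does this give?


E[|E(G)|] = C(33, 2)·p = 528 · (1/165) = 16/5.
E[α(G)] ≥ n − E[|E(G)|] = 33 − 16/5 = 149/5.
Numerically: ≈ 29.800000.
(This is only a lower bound; the true E[α(G)] may be larger.)

E[α(G)] ≥ 149/5 ≈ 29.800000.


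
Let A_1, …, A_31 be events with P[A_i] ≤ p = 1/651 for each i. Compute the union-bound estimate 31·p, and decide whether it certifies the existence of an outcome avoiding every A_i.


Union bound: P[∪_{i=1}^{31} A_i] ≤ Σ_i P[A_i] ≤ 31·p = 31·(1/651) = 1/21.
Numerically: 1/21 ≈ 0.0476190.
Is 1/21 < 1? YES.
Since P[∪ A_i] ≤ 1/21 < 1, the complement has P[∩ A_i^c] ≥ 1 − 1/21 = 20/21 > 0, so some outcome avoids every A_i.

31·p = 1/21 ≈ 0.0476190; existence CERTIFIED by the union bound.


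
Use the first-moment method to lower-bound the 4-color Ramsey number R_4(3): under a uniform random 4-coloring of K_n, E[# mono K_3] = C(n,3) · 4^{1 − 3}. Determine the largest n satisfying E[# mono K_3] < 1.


We need C(n, 3) · 4^{1 − 3} < 1, i.e. C(n, 3) < 4^{3 − 1} = 16.
Check values of n near the boundary:
  n = 3: C(3, 3) = 1; 1 < 16? YES
  n = 4: C(4, 3) = 4; 4 < 16? YES
  n = 5: C(5, 3) = 10; 10 < 16? YES
  n = 6: C(6, 3) = 20; 20 < 16? NO
  n = 7: C(7, 3) = 35; 35 < 16? NO
  n = 8: C(8, 3) = 56; 56 < 16? NO
The largest n with C(n, 3) < 16 is n = 5 (where E[X] = 5/8 ≈ 0.625). Hence R_4(3) > 5, i.e. R_4(3) ≥ 6.

Largest n = 5; hence R_4(3) > 5.


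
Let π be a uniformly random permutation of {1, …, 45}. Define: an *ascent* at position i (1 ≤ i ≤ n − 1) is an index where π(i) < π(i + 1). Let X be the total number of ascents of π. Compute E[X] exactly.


Write X = Σ X_I over i = 1, …, 44, with X_I the indicator of one ascent.
There are 44 indicators.
For each fixed i, the pair (π(i), π(i+1)) is a uniformly random ordered pair of distinct values from {1, …, 45}; by symmetry P[π(i) < π(i+1)] = 1/2.
By linearity: E[X] = 44 · (1/2) = (45 − 1) · (1/2) = 22 ≈ 22.000000.

E[X] = 22 = 22.000000.


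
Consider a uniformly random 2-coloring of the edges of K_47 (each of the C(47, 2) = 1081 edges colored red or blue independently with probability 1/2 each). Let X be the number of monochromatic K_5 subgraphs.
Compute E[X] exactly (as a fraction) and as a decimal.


Let X = Σ_S X_S over the C(47, 5) = 1533939 subsets S of size 5, where X_S = 1 if the K_5 on S is monochromatic.
For a fixed S, the K_5 on S has C(5, 2) = 10 edges. P[all 10 edges red] = (1/2)^10, and likewise for blue, so P[monochromatic] = 2·(1/2)^10 = 2^{1 − 10} = 1/512.
By linearity of expectation: E[X] = C(47, 5) · 2^{1 − 10} = 1533939 · 1/512 = 1533939/512.
Numerically: E[X] ≈ 2995.9746.

E[X] = C(47,5)·2^(1−C(5,2)) = 1533939/512 ≈ 2995.9746.


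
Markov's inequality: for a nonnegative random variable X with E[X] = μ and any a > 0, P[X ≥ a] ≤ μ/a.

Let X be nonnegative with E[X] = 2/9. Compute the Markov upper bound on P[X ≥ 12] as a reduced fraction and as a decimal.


μ = E[X] = 2/9, a = 12.
Markov: P[X ≥ 12] ≤ μ/a = (2/9)/12 = 1/54.
Numerically: ≈ 0.018519.
(Since a = 12 > μ = 0.222222, the bound 1/54 is < 1 and informative.)

P[X ≥ 12] ≤ 1/54 ≈ 0.018519.


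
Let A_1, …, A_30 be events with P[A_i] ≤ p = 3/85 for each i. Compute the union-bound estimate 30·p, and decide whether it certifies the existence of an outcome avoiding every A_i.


Union bound: P[∪_{i=1}^{30} A_i] ≤ Σ_i P[A_i] ≤ 30·p = 30·(3/85) = 18/17.
Numerically: 18/17 ≈ 1.0588.
Is 18/17 < 1? NO.
Since the bound 18/17 is ≥ 1, the union bound is uninformative here; it does NOT by itself certify existence.

30·p = 18/17 ≈ 1.0588; existence NOT certified by the union bound.


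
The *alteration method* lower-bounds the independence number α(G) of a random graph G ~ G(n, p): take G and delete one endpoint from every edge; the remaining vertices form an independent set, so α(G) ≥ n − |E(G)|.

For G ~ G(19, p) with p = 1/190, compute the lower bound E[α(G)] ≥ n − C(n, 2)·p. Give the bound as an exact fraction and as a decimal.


E[|E(G)|] = C(19, 2)·p = 171 · (1/190) = 9/10.
E[α(G)] ≥ n − E[|E(G)|] = 19 − 9/10 = 181/10.
Numerically: ≈ 18.100.
(This is only a lower bound; the true E[α(G)] may be larger.)

E[α(G)] ≥ 181/10 ≈ 18.100.


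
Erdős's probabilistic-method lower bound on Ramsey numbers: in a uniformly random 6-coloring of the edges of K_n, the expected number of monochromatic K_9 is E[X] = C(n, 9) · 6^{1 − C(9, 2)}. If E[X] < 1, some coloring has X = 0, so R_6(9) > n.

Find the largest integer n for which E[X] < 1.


We need C(n, 9) · 6^{1 − 36} < 1, i.e. C(n, 9) < 6^{36 − 1} = 1719070799748422591028658176.
Check values of n near the boundary:
  n = 4404: C(4404, 9) = 1703375445537161676647015880; 1703375445537161676647015880 < 1719070799748422591028658176? YES
  n = 4405: C(4405, 9) = 1706862792900636302463627150; 1706862792900636302463627150 < 1719070799748422591028658176? YES
  n = 4406: C(4406, 9) = 1710356485221788389505285700; 1710356485221788389505285700 < 1719070799748422591028658176? YES
  n = 4407: C(4407, 9) = 1713856532599459170657070050; 1713856532599459170657070050 < 1719070799748422591028658176? YES
  n = 4408: C(4408, 9) = 1717362945146264156457459600; 1717362945146264156457459600 < 1719070799748422591028658176? YES
  n = 4409: C(4409, 9) = 1720875732988608787686577131; 1720875732988608787686577131 < 1719070799748422591028658176? NO
The largest n with C(n, 9) < 1719070799748422591028658176 is n = 4408 (where E[X] = 35778394690547169926197075/35813974994758803979763712 ≈ 0.999). Hence R_6(9) > 4408, i.e. R_6(9) ≥ 4409.

Largest n = 4408; hence R_6(9) > 4408.


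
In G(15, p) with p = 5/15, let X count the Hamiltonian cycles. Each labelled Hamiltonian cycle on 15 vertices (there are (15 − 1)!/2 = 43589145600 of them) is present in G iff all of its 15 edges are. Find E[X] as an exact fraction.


K_15 has (15 − 1)!/2 = 43589145600 labelled Hamiltonian cycles.
For each such Hamiltonian cycle H, let X_H = 1 if all 15 edges of H are present in G. Then P[X_H = 1] = p^{15} = (1/3)^{15} = 1/14348907.
Summing the indicators: E[X] = Σ_H E[X_H] = 43589145600 · p^{15} = 43589145600 · 1/14348907 = 179379200/59049.
Numerically: E[X] ≈ 3037.8.

E[X] = 43589145600 · (1/3)^{15} = 179379200/59049 ≈ 3037.8.


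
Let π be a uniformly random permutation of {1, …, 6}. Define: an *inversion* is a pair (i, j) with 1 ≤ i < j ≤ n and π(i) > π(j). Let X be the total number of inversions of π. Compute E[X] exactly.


Write X = Σ X_I over the C(6, 2) = 15 pairs i < j, with X_I the indicator of one inversion.
There are 15 indicators.
For each fixed pair i < j, the values π(i) and π(j) are two distinct elements of {1, …, 6} in uniformly random order; by symmetry P[π(i) > π(j)] = 1/2.
By linearity: E[X] = 15 · (1/2) = C(6, 2) · (1/2) = 15/2 = 15/2 ≈ 7.500000.

E[X] = 15/2 = 7.500000.


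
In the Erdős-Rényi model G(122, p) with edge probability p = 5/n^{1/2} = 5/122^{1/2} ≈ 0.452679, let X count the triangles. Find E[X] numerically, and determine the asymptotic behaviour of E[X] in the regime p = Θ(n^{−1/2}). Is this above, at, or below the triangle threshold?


Number of potential triangles: C(122, 3) = 295240.
Each occurs with probability p³ ≈ (0.452679)³ ≈ 9.27620349e-02.
By linearity: E[X] = C(122, 3)·p³ ≈ 295240 · 9.27620349e-02 ≈ 27387.063178.
Since α = 1/2 < 1, p = c/n^{1/2} ≫ 1/n is above the triangle threshold p ~ 1/n. Asymptotically E[X] ~ (c³/6)·n^{3(1−α)} = (5³/6)·n^{1.5} → ∞; triangles are abundant w.h.p.

E[X] ≈ 27387.063178; in regime p = Θ(1/n^{1/2}) E[X] diverges (above the triangle threshold p ~ 1/n).


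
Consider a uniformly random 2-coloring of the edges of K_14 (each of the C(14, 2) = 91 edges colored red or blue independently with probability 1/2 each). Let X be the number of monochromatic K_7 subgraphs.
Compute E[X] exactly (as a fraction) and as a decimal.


Let X = Σ_S X_S over the C(14, 7) = 3432 subsets S of size 7, where X_S = 1 if the K_7 on S is monochromatic.
For a fixed S, the K_7 on S has C(7, 2) = 21 edges. P[all 21 edges red] = (1/2)^21, and likewise for blue, so P[monochromatic] = 2·(1/2)^21 = 2^{1 − 21} = 1/1048576.
By linearity: E[X] = C(14, 7) · 2^{1 − 21} = 3432 · 1/1048576 = 429/131072.
Numerically: E[X] ≈ 0.003273.

E[X] = C(14,7)·2^(1−C(7,2)) = 429/131072 ≈ 0.003273.


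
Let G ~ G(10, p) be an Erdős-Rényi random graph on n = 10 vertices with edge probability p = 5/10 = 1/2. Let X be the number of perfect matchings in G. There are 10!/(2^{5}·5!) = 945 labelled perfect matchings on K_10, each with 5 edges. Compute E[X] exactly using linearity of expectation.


K_10 has 10!/(2^{5}·5!) = 945 labelled perfect matchings.
For each such perfect matching H, let X_H = 1 if all 5 edges of H are present in G. Then P[X_H = 1] = p^{5} = (1/2)^{5} = 1/32.
Summing the indicators: E[X] = Σ_H E[X_H] = 945 · p^{5} = 945 · 1/32 = 945/32.
Numerically: E[X] ≈ 29.531.

E[X] = 945 · (1/2)^{5} = 945/32 ≈ 29.531.


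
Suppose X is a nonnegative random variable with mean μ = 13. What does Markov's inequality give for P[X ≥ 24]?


μ = E[X] = 13, a = 24.
Markov: P[X ≥ 24] ≤ μ/a = (13)/24 = 13/24.
Numerically: ≈ 0.5417.
(Since a = 24 > μ = 13.0000, the bound 13/24 is < 1 and informative.)

P[X ≥ 24] ≤ 13/24 ≈ 0.5417.


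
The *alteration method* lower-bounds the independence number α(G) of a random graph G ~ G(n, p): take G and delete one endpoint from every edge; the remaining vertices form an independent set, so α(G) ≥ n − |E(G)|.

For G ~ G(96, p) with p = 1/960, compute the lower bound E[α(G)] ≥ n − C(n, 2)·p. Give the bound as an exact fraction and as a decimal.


E[|E(G)|] = C(96, 2)·p = 4560 · (1/960) = 19/4.
E[α(G)] ≥ n − E[|E(G)|] = 96 − 19/4 = 365/4.
Numerically: ≈ 91.25000.
(This is only a lower bound; the true E[α(G)] may be larger.)

E[α(G)] ≥ 365/4 ≈ 91.25000.


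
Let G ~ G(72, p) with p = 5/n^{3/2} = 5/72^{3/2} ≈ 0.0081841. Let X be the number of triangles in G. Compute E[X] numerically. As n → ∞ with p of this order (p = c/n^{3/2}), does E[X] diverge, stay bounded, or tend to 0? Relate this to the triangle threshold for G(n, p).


Number of potential triangles: C(72, 3) = 59640.
Each occurs with probability p³ ≈ (0.0081841)³ ≈ 5.4816813e-07.
By linearity: E[X] = C(72, 3)·p³ ≈ 59640 · 5.4816813e-07 ≈ 0.03269.
Since α = 3/2 > 1, p = c/n^{3/2} = o(1/n) is below the triangle threshold p ~ 1/n. Asymptotically E[X] ~ (c³/6)·n^{3(1−α)} = (5³/6)·n^{-1.5} → 0, so by Markov's inequality G has no triangles w.h.p.

E[X] ≈ 0.03269; in regime p = Θ(1/n^{3/2}) E[X] tends to 0 (below the triangle threshold p ~ 1/n).


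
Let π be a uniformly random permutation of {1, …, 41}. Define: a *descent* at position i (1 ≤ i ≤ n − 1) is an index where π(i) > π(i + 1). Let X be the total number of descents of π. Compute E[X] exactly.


Write X = Σ X_I over i = 1, …, 40, with X_I the indicator of one descent.
There are 40 indicators.
For each fixed i, the pair (π(i), π(i+1)) is a uniformly random ordered pair of distinct values from {1, …, 41}; by symmetry P[π(i) > π(i+1)] = 1/2.
By linearity: E[X] = 40 · (1/2) = (41 − 1) · (1/2) = 20 ≈ 20.000000.

E[X] = 20 = 20.000000.


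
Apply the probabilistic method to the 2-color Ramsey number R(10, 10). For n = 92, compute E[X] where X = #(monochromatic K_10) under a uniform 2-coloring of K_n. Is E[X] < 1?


E[X] = C(92, 10) · 2^{1 − 45} = 7210666060598 · 2^{−44} = 7210666060598/17592186044416.
As a reduced fraction: E[X] = 3605333030299/8796093022208 ≈ 0.4099.
Is E[X] < 1? YES.
Since E[X] < 1, there exists a 2-coloring of K_{92} with no monochromatic K_10; hence R(10, 10) > 92.

E[X] = 3605333030299/8796093022208 ≈ 0.4099; E[X] < 1, so R(10, 10) > 92.


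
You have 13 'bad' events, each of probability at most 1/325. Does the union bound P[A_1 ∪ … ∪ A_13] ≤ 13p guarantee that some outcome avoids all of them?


Union bound: P[∪_{i=1}^{13} A_i] ≤ Σ_i P[A_i] ≤ 13·p = 13·(1/325) = 1/25.
Numerically: 1/25 ≈ 0.0400.
Is 1/25 < 1? YES.
Since P[∪ A_i] ≤ 1/25 < 1, the complement has P[∩ A_i^c] ≥ 1 − 1/25 = 24/25 > 0, so some outcome avoids every A_i.

13·p = 1/25 ≈ 0.0400; existence CERTIFIED by the union bound.


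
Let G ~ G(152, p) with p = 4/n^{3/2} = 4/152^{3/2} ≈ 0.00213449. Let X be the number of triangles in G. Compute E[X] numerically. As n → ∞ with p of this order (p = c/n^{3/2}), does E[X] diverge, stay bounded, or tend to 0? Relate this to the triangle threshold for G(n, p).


Number of potential triangles: C(152, 3) = 573800.
Each occurs with probability p³ ≈ (0.00213449)³ ≈ 9.72487053e-09.
By linearity: E[X] = C(152, 3)·p³ ≈ 573800 · 9.72487053e-09 ≈ 0.005580.
Since α = 3/2 > 1, p = c/n^{3/2} = o(1/n) is below the triangle threshold p ~ 1/n. Asymptotically E[X] ~ (c³/6)·n^{3(1−α)} = (4³/6)·n^{-1.5} → 0, so by Markov's inequality G has no triangles w.h.p.

E[X] ≈ 0.005580; in regime p = Θ(1/n^{3/2}) E[X] tends to 0 (below the triangle threshold p ~ 1/n).


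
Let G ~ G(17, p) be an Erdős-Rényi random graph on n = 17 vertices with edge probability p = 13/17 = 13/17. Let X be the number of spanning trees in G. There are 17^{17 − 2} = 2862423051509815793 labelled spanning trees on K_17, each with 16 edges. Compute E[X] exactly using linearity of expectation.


K_17 has 17^{17 − 2} = 2862423051509815793 labelled spanning trees.
For each such spanning tree H, let X_H = 1 if all 16 edges of H are present in G. Then P[X_H = 1] = p^{16} = (13/17)^{16} = 665416609183179841/48661191875666868481.
By linearity: E[X] = Σ_H E[X_H] = 2862423051509815793 · p^{16} = 2862423051509815793 · 665416609183179841/48661191875666868481 = 665416609183179841/17.
Numerically: E[X] ≈ 3.914e+16.

E[X] = 2862423051509815793 · (13/17)^{16} = 665416609183179841/17 ≈ 3.914e+16.


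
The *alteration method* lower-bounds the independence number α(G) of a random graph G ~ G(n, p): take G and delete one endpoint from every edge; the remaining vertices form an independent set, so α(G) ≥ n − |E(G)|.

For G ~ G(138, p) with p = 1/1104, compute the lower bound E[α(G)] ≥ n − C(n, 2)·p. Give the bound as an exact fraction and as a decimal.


E[|E(G)|] = C(138, 2)·p = 9453 · (1/1104) = 137/16.
E[α(G)] ≥ n − E[|E(G)|] = 138 − 137/16 = 2071/16.
Numerically: ≈ 129.43750.
(This is only a lower bound; the true E[α(G)] may be larger.)

E[α(G)] ≥ 2071/16 ≈ 129.43750.
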